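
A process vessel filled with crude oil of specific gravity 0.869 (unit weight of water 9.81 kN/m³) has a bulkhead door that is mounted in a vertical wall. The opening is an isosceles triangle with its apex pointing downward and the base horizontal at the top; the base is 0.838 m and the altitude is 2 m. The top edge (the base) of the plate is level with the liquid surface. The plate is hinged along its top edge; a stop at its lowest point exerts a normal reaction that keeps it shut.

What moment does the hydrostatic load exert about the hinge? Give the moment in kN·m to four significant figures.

M ≈ 4.763 kN·m

γ = 0.869 × 9.81 = 8.52489 kN/m³.
With the apex down, the centroid sits h/3 = 2/3 = 0.666667 m below the base (the top edge), so the centroid depth is h_c = 0.666667 m.
A = ½ × 0.838 × 2 = 0.838 m².
Resultant F = γ·h_c·A = 8.52489 × 0.666667 × 0.838 = 4.76257 kN.
I_c = b·h³/36 = 0.838 × 2³/36 = 0.186222 m⁴.
Centre of pressure: y_p = y_c + I_c/(y_c·A) = 0.666667 + 0.186222/(0.666667 × 0.838) = 0.666667 + 0.333333 = 1 m along the plane.
The resultant acts 0.666667 + 0.333333 = 1 m (along the plate) below the hinge at the top edge, so the moment about the hinge is M = F × 1 = 4.76257 × 1 = 4.76257 kN·m.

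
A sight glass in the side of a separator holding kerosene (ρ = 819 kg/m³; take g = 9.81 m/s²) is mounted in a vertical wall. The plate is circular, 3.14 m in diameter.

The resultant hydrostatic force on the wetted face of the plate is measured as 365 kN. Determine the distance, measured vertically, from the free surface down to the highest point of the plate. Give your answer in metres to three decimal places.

d_top ≈ 4.297 m

γ = ρg = 819 × 9.81 / 1000 = 8.03439 kN/m³.
A = π(1.57)² = 7.74371 m².
From F = γ·h_c·A, the centroid depth is h_c = 365/(8.03439 × 7.74371) = 5.86666 m.
The centroid is at the centre, 1.57 m below the top of the plate, so the highest point sits at h_top = 5.86666 − 1.57 = 4.29666 m below the surface.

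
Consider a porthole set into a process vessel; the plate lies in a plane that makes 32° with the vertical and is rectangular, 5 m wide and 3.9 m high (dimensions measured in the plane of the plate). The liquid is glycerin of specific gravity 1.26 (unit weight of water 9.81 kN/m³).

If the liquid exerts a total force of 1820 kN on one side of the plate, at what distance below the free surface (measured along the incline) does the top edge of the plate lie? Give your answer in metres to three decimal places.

γ = 1.26 × 9.81 = 12.3606 kN/m³.
A = 5 × 3.9 = 19.5 m².
From F = γ·h_c·A, the centroid depth is h_c = 1820/(12.3606 × 19.5) = 7.55087 m.
The plate makes 32° with the vertical, i.e. θ = 90° − 32° = 58° to the horizontal. Measuring y along the incline from the free-surface line, vertical depth h = y·sinθ with sinθ = 0.848048.
Along the incline, y_c = h_c/sinθ = 7.55087/0.848048 = 8.90382 m.
The centroid lies 3.9/2 = 1.95 m below the top edge, so the top edge sits at y_top = 8.90382 − 1.95 = 6.95382 m along the incline.

y_top ≈ 6.954 m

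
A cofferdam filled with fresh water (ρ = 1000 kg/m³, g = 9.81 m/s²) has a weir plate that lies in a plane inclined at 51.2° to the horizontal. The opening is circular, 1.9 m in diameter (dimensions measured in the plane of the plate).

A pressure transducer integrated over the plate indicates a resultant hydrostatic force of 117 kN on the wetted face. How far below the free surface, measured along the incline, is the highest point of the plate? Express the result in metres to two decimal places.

γ = ρg = 1000 × 9.81 = 9810 N/m³ = 9.81 kN/m³.
A = π(0.95)² = 2.83529 m².
From F = γ·h_c·A, the centroid depth is h_c = 117/(9.81 × 2.83529) = 4.20649 m.
Let θ = 51.2° be the plate's angle to the horizontal; measure y along the incline from where the plane meets the free surface. Vertical depth h = y·sinθ with sinθ = 0.779338.
Along the incline, y_c = h_c/sinθ = 4.20649/0.779338 = 5.39752 m.
The centroid is at the centre, 0.95 m below the top of the plate, so the highest point sits at y_top = 5.39752 − 0.95 = 4.44752 m along the incline.

y_top ≈ 4.45 m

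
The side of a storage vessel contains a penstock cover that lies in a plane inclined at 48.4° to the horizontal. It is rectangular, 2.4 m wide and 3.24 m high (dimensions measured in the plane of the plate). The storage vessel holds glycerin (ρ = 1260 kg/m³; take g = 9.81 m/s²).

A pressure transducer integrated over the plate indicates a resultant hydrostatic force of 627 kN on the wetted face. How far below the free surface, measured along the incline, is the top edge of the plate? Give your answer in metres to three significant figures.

y_top ≈ 7.10 m

γ = ρg = 1260 × 9.81 / 1000 = 12.3606 kN/m³.
A = 2.4 × 3.24 = 7.776 m².
From F = γ·h_c·A, the centroid depth is h_c = 627/(12.3606 × 7.776) = 6.52337 m.
Let θ = 48.4° be the plate's angle to the horizontal; measure y along the incline from where the plane meets the free surface. Vertical depth h = y·sinθ with sinθ = 0.747798.
Along the incline, y_c = h_c/sinθ = 6.52337/0.747798 = 8.72344 m.
The centroid lies 3.24/2 = 1.62 m below the top edge, so the top edge sits at y_top = 8.72344 − 1.62 = 7.10344 m along the incline.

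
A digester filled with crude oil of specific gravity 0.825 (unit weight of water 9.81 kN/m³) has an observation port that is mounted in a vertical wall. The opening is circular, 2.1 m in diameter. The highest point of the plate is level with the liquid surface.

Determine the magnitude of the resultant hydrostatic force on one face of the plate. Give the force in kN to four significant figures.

γ = 0.825 × 9.81 = 8.09325 kN/m³.
The centroid is at the centre, 1.05 m below the top of the plate, so the centroid depth is h_c = 1.05 m.
A = π(1.05)² = 3.46361 m².
Resultant F = γ·h_c·A = 8.09325 × 1.05 × 3.46361 = 29.4335 kN.

F ≈ 29.43 kN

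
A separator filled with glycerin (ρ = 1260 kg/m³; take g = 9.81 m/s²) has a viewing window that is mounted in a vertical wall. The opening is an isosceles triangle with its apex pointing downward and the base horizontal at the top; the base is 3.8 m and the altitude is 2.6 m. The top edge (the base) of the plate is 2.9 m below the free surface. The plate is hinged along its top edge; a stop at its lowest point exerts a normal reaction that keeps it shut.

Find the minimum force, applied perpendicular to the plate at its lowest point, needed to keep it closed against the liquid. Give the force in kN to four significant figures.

γ = ρg = 1260 × 9.81 / 1000 = 12.3606 kN/m³.
With the apex down, the centroid sits h/3 = 2.6/3 = 0.866667 m below the base (the top edge), so the centroid depth is h_c = 2.9 + 0.866667 = 3.76667 m.
A = ½ × 3.8 × 2.6 = 4.94 m².
Resultant F = γ·h_c·A = 12.3606 × 3.76667 × 4.94 = 229.998 kN.
I_c = b·h³/36 = 3.8 × 2.6³/36 = 1.85524 m⁴.
Centre of pressure: y_p = y_c + I_c/(y_c·A) = 3.76667 + 1.85524/(3.76667 × 4.94) = 3.76667 + 0.0997047 = 3.86637 m along the plane.
The resultant acts 0.866667 + 0.0997047 = 0.966372 m (along the plate) below the hinge at the top edge, so the moment about the hinge is M = F × 0.966372 = 229.998 × 0.966372 = 222.264 kN·m.
A normal force at the bottom, 2.6 m from the hinge, must supply this moment: P = 222.264/2.6 = 85.4862 kN.

P ≈ 85.49 kN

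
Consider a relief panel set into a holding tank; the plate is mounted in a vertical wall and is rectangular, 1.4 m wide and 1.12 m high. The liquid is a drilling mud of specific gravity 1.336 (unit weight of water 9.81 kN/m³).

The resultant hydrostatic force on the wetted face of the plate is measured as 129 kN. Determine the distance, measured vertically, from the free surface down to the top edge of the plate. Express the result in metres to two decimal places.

γ = 1.336 × 9.81 = 13.10616 kN/m³.
A = 1.4 × 1.12 = 1.568 m².
From F = γ·h_c·A, the centroid depth is h_c = 129/(13.10616 × 1.568) = 6.27723 m.
The centroid lies 1.12/2 = 0.56 m below the top edge, so the top edge sits at h_top = 6.27723 − 0.56 = 5.71723 m below the surface.

d_top ≈ 5.72 m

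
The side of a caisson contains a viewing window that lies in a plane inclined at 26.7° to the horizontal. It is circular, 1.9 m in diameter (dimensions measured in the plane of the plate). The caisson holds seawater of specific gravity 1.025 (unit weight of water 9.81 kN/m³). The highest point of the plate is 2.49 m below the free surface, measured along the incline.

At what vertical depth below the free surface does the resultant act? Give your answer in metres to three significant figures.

h_p = 1.58 m

γ = 1.025 × 9.81 = 10.05525 kN/m³.
Let θ = 26.7° be the plate's angle to the horizontal; measure y along the incline from where the plane meets the free surface. Vertical depth h = y·sinθ with sinθ = 0.449319.
The centroid is at the centre, 0.95 m below the top of the plate, so y_c = 2.49 + 0.95 = 3.44 m and h_c = 3.44 × 0.449319 = 1.54566 m.
A = π(0.95)² = 2.83529 m².
Resultant F = γ·h_c·A = 10.05525 × 1.54566 × 2.83529 = 44.0661 kN.
I_c = πr⁴/4 = π × 0.95⁴/4 = 0.639712 m⁴.
Centre of pressure: y_p = y_c + I_c/(y_c·A) = 3.44 + 0.639712/(3.44 × 2.83529) = 3.44 + 0.0655886 = 3.50559 m along the plane.
Vertically, h_p = y_p·sinθ = 3.50559 × 0.449319 = 1.57513 m.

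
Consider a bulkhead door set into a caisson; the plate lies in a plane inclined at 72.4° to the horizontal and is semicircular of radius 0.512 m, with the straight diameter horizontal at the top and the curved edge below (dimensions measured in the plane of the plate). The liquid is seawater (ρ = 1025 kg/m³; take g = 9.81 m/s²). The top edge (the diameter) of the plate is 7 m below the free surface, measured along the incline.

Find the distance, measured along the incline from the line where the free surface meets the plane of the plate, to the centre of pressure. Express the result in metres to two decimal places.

y_p = 7.22 m

γ = ρg = 1025 × 9.81 / 1000 = 10.05525 kN/m³.
Let θ = 72.4° be the plate's angle to the horizontal; measure y along the incline from where the plane meets the free surface. Vertical depth h = y·sinθ with sinθ = 0.953191.
The centroid of a semicircle lies 4r/(3π) = 0.2173 m from the diameter, here below the top edge, so y_c = 7 + 0.2173 = 7.2173 m and h_c = 7.2173 × 0.953191 = 6.87947 m.
A = πr²/2 = π × 0.512²/2 = 0.411775 m².
Resultant F = γ·h_c·A = 10.05525 × 6.87947 × 0.411775 = 28.4844 kN.
I_c = (π/8 − 8/(9π))·r⁴ = 0.109757 × 0.512⁴ = 0.00754244 m⁴.
Centre of pressure: y_p = y_c + I_c/(y_c·A) = 7.2173 + 0.00754244/(7.2173 × 0.411775) = 7.2173 + 0.00253792 = 7.21984 m along the plane.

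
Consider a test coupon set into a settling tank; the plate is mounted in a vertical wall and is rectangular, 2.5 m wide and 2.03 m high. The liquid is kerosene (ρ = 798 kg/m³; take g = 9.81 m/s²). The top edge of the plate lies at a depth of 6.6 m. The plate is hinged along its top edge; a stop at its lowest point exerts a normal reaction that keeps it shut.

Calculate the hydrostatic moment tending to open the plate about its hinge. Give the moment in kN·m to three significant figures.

M ≈ 321 kN·m

γ = ρg = 798 × 9.81 / 1000 = 7.82838 kN/m³.
The centroid lies 2.03/2 = 1.015 m below the top edge, so the centroid depth is h_c = 6.6 + 1.015 = 7.615 m.
A = 2.5 × 2.03 = 5.075 m².
Resultant F = γ·h_c·A = 7.82838 × 7.615 × 5.075 = 302.537 kN.
I_c = b·h³/12 = 2.5 × 2.03³/12 = 1.7428 m⁴.
Centre of pressure: y_p = y_c + I_c/(y_c·A) = 7.615 + 1.7428/(7.615 × 5.075) = 7.615 + 0.0450964 = 7.6601 m along the plane.
The resultant acts 1.015 + 0.0450964 = 1.0601 m (along the plate) below the hinge at the top edge, so the moment about the hinge is M = F × 1.0601 = 302.537 × 1.0601 = 320.719 kN·m.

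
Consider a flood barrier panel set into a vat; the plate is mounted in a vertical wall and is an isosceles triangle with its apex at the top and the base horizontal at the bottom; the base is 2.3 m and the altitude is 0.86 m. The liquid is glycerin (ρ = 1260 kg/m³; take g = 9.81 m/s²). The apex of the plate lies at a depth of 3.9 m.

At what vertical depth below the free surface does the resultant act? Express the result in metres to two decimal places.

γ = ρg = 1260 × 9.81 / 1000 = 12.3606 kN/m³.
With the apex up, the centroid sits 2h/3 = 2 × 0.86/3 = 0.573333 m below the apex, so the centroid depth is h_c = 3.9 + 0.573333 = 4.47333 m.
A = ½ × 2.3 × 0.86 = 0.989 m².
Resultant F = γ·h_c·A = 12.3606 × 4.47333 × 0.989 = 54.6848 kN.
I_c = b·h³/36 = 2.3 × 0.86³/36 = 0.0406369 m⁴.
Centre of pressure: y_p = y_c + I_c/(y_c·A) = 4.47333 + 0.0406369/(4.47333 × 0.989) = 4.47333 + 0.0091853 = 4.48252 m along the plane.

h_p = 4.48 m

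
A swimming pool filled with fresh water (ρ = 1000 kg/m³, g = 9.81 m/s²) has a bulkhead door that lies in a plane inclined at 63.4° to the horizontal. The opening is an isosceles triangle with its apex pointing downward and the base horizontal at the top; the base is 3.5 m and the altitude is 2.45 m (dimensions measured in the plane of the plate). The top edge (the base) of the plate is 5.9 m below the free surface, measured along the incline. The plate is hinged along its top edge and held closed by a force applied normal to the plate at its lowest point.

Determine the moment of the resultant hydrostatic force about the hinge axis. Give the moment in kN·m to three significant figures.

γ = ρg = 1000 × 9.81 = 9810 N/m³ = 9.81 kN/m³.
Let θ = 63.4° be the plate's angle to the horizontal; measure y along the incline from where the plane meets the free surface. Vertical depth h = y·sinθ with sinθ = 0.894154.
With the apex down, the centroid sits h/3 = 2.45/3 = 0.816667 m below the base (the top edge), so y_c = 5.9 + 0.816667 = 6.71667 m and h_c = 6.71667 × 0.894154 = 6.00574 m.
A = ½ × 3.5 × 2.45 = 4.2875 m².
Resultant F = γ·h_c·A = 9.81 × 6.00574 × 4.2875 = 252.604 kN.
I_c = b·h³/36 = 3.5 × 2.45³/36 = 1.42976 m⁴.
Centre of pressure: y_p = y_c + I_c/(y_c·A) = 6.71667 + 1.42976/(6.71667 × 4.2875) = 6.71667 + 0.0496484 = 6.76632 m along the plane.
The resultant acts 0.816667 + 0.0496484 = 0.866315 m (along the plate) below the hinge at the top edge, so the moment about the hinge is M = F × 0.866315 = 252.604 × 0.866315 = 218.835 kN·m.

M ≈ 219 kN·m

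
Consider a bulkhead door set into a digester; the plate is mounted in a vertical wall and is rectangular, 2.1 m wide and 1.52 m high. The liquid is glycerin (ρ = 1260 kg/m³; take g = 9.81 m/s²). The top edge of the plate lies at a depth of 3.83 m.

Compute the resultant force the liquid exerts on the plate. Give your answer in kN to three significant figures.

γ = ρg = 1260 × 9.81 / 1000 = 12.3606 kN/m³.
The centroid lies 1.52/2 = 0.76 m below the top edge, so the centroid depth is h_c = 3.83 + 0.76 = 4.59 m.
A = 2.1 × 1.52 = 3.192 m².
Resultant F = γ·h_c·A = 12.3606 × 4.59 × 3.192 = 181.099 kN.

F ≈ 181 kN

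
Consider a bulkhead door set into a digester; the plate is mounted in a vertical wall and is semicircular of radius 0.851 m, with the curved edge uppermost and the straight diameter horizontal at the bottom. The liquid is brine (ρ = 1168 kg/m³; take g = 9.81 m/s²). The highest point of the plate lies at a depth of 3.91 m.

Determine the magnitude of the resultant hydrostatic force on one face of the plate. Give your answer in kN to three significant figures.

F ≈ 57.3 kN

γ = ρg = 1168 × 9.81 / 1000 = 11.45808 kN/m³.
The centroid lies 4r/(3π) = 0.361176 m above the diameter, so r − 4r/(3π) = 0.851 − 0.361176 = 0.489824 m below the topmost point, so the centroid depth is h_c = 3.91 + 0.489824 = 4.39982 m.
A = πr²/2 = π × 0.851²/2 = 1.13757 m².
Resultant F = γ·h_c·A = 11.45808 × 4.39982 × 1.13757 = 57.3489 kN.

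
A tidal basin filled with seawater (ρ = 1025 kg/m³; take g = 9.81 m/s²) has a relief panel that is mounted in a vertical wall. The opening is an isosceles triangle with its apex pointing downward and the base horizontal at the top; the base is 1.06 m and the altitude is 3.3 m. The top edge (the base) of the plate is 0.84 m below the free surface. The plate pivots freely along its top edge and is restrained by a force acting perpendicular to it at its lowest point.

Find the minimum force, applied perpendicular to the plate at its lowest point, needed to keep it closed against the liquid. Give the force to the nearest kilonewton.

γ = ρg = 1025 × 9.81 / 1000 = 10.05525 kN/m³.
With the apex down, the centroid sits h/3 = 3.3/3 = 1.1 m below the base (the top edge), so the centroid depth is h_c = 0.84 + 1.1 = 1.94 m.
A = ½ × 1.06 × 3.3 = 1.749 m².
Resultant F = γ·h_c·A = 10.05525 × 1.94 × 1.749 = 34.1181 kN.
I_c = b·h³/36 = 1.06 × 3.3³/36 = 1.05815 m⁴.
Centre of pressure: y_p = y_c + I_c/(y_c·A) = 1.94 + 1.05815/(1.94 × 1.749) = 1.94 + 0.311857 = 2.25186 m along the plane.
The resultant acts 1.1 + 0.311857 = 1.41186 m (along the plate) below the hinge at the top edge, so the moment about the hinge is M = F × 1.41186 = 34.1181 × 1.41186 = 48.17 kN·m.
A normal force at the bottom, 3.3 m from the hinge, must supply this moment: P = 48.17/3.3 = 14.597 kN.

P ≈ 15 kN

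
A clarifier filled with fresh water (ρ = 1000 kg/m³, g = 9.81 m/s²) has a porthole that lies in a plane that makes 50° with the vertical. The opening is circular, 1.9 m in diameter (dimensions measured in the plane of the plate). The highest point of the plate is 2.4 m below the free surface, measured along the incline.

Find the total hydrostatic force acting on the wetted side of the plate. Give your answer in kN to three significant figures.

F ≈ 59.9 kN

γ = ρg = 1000 × 9.81 = 9810 N/m³ = 9.81 kN/m³.
The plate makes 50° with the vertical, i.e. θ = 90° − 50° = 40° to the horizontal. Measuring y along the incline from the free-surface line, vertical depth h = y·sinθ with sinθ = 0.642788.
The centroid is at the centre, 0.95 m below the top of the plate, so y_c = 2.4 + 0.95 = 3.35 m and h_c = 3.35 × 0.642788 = 2.15334 m.
A = π(0.95)² = 2.83529 m².
Resultant F = γ·h_c·A = 9.81 × 2.15334 × 2.83529 = 59.8934 kN.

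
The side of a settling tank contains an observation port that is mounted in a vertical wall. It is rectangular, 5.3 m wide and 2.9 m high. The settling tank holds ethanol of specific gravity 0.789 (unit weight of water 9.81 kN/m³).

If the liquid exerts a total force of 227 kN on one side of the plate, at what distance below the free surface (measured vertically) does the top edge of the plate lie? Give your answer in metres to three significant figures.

γ = 0.789 × 9.81 = 7.74009 kN/m³.
A = 5.3 × 2.9 = 15.37 m².
From F = γ·h_c·A, the centroid depth is h_c = 227/(7.74009 × 15.37) = 1.90812 m.
The centroid lies 2.9/2 = 1.45 m below the top edge, so the top edge sits at h_top = 1.90812 − 1.45 = 0.45812 m below the surface.

d_top ≈ 0.458 m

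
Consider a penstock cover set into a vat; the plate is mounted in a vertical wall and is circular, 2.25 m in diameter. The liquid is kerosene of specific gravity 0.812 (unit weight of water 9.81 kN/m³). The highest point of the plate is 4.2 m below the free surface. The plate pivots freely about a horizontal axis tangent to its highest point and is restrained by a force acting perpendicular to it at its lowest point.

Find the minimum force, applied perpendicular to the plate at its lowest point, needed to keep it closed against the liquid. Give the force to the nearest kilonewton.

P ≈ 89 kN

γ = 0.812 × 9.81 = 7.96572 kN/m³.
The centroid is at the centre, 1.125 m below the top of the plate, so the centroid depth is h_c = 4.2 + 1.125 = 5.325 m.
A = π(1.125)² = 3.97608 m².
Resultant F = γ·h_c·A = 7.96572 × 5.325 × 3.97608 = 168.655 kN.
I_c = πr⁴/4 = π × 1.125⁴/4 = 1.25806 m⁴.
Centre of pressure: y_p = y_c + I_c/(y_c·A) = 5.325 + 1.25806/(5.325 × 3.97608) = 5.325 + 0.0594192 = 5.38442 m along the plane.
The resultant acts 1.125 + 0.0594192 = 1.18442 m (along the plate) below the hinge at the top edge, so the moment about the hinge is M = F × 1.18442 = 168.655 × 1.18442 = 199.758 kN·m.
A normal force at the bottom, 2.25 m from the hinge, must supply this moment: P = 199.758/2.25 = 88.7813 kN.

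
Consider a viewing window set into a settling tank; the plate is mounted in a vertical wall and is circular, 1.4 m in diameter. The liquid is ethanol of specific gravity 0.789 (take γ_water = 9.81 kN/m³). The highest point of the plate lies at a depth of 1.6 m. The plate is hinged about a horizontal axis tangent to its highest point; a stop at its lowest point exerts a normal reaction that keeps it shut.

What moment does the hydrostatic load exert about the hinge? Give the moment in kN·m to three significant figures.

M ≈ 20.6 kN·m

γ = 0.789 × 9.81 = 7.74009 kN/m³.
The centroid is at the centre, 0.7 m below the top of the plate, so the centroid depth is h_c = 1.6 + 0.7 = 2.3 m.
A = π(0.7)² = 1.53938 m².
Resultant F = γ·h_c·A = 7.74009 × 2.3 × 1.53938 = 27.4044 kN.
I_c = πr⁴/4 = π × 0.7⁴/4 = 0.188574 m⁴.
Centre of pressure: y_p = y_c + I_c/(y_c·A) = 2.3 + 0.188574/(2.3 × 1.53938) = 2.3 + 0.0532609 = 2.35326 m along the plane.
The resultant acts 0.7 + 0.0532609 = 0.753261 m (along the plate) below the hinge at the top edge, so the moment about the hinge is M = F × 0.753261 = 27.4044 × 0.753261 = 20.6427 kN·m.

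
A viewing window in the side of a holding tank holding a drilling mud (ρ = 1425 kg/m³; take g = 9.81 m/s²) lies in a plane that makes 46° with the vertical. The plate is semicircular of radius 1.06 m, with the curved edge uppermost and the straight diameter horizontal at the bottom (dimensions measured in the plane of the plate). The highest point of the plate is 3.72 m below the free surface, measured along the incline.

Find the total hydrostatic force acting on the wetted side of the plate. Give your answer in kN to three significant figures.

F ≈ 74.2 kN

γ = ρg = 1425 × 9.81 / 1000 = 13.97925 kN/m³.
The plate makes 46° with the vertical, i.e. θ = 90° − 46° = 44° to the horizontal. Measuring y along the incline from the free-surface line, vertical depth h = y·sinθ with sinθ = 0.694658.
The centroid lies 4r/(3π) = 0.449878 m above the diameter, so r − 4r/(3π) = 1.06 − 0.449878 = 0.610122 m below the topmost point, so y_c = 3.72 + 0.610122 = 4.33012 m and h_c = 4.33012 × 0.694658 = 3.00795 m.
A = πr²/2 = π × 1.06²/2 = 1.76495 m².
Resultant F = γ·h_c·A = 13.97925 × 3.00795 × 1.76495 = 74.2142 kN.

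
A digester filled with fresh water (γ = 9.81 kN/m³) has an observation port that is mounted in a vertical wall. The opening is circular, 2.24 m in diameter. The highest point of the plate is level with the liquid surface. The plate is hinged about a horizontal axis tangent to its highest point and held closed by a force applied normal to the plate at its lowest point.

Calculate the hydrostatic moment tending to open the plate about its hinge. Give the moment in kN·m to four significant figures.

M ≈ 60.62 kN·m

γ = 9.81 kN/m³.
The centroid is at the centre, 1.12 m below the top of the plate, so the centroid depth is h_c = 1.12 m.
A = π(1.12)² = 3.94081 m².
Resultant F = γ·h_c·A = 9.81 × 1.12 × 3.94081 = 43.2985 kN.
I_c = πr⁴/4 = π × 1.12⁴/4 = 1.23584 m⁴.
Centre of pressure: y_p = y_c + I_c/(y_c·A) = 1.12 + 1.23584/(1.12 × 3.94081) = 1.12 + 0.28 = 1.4 m along the plane.
The resultant acts 1.12 + 0.28 = 1.4 m (along the plate) below the hinge at the top edge, so the moment about the hinge is M = F × 1.4 = 43.2985 × 1.4 = 60.6179 kN·m.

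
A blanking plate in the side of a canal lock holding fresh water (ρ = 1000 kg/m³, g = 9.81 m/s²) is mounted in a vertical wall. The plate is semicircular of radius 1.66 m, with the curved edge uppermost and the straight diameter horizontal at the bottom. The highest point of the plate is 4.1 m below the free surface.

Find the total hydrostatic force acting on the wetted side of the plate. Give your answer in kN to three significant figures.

F ≈ 215 kN

γ = ρg = 1000 × 9.81 = 9810 N/m³ = 9.81 kN/m³.
The centroid lies 4r/(3π) = 0.704526 m above the diameter, so r − 4r/(3π) = 1.66 − 0.704526 = 0.955474 m below the topmost point, so the centroid depth is h_c = 4.1 + 0.955474 = 5.05547 m.
A = πr²/2 = π × 1.66²/2 = 4.32849 m².
Resultant F = γ·h_c·A = 9.81 × 5.05547 × 4.32849 = 214.668 kN.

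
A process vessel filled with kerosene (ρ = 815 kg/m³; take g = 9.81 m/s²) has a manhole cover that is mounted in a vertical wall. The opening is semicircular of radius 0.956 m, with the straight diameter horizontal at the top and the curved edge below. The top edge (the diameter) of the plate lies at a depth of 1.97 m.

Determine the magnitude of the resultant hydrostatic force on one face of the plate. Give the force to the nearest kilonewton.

γ = ρg = 815 × 9.81 / 1000 = 7.99515 kN/m³.
The centroid of a semicircle lies 4r/(3π) = 0.405739 m from the diameter, here below the top edge, so the centroid depth is h_c = 1.97 + 0.405739 = 2.37574 m.
A = πr²/2 = π × 0.956²/2 = 1.43561 m².
Resultant F = γ·h_c·A = 7.99515 × 2.37574 × 1.43561 = 27.2685 kN.

F ≈ 27 kN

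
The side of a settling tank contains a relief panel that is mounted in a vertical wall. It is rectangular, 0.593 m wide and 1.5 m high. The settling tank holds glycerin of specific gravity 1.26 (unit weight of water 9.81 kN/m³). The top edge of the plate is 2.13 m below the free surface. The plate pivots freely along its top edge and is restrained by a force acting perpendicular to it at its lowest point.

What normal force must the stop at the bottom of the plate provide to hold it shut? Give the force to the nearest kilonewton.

P ≈ 17 kN

γ = 1.26 × 9.81 = 12.3606 kN/m³.
The centroid lies 1.5/2 = 0.75 m below the top edge, so the centroid depth is h_c = 2.13 + 0.75 = 2.88 m.
A = 0.593 × 1.5 = 0.8895 m².
Resultant F = γ·h_c·A = 12.3606 × 2.88 × 0.8895 = 31.6649 kN.
I_c = b·h³/12 = 0.593 × 1.5³/12 = 0.166781 m⁴.
Centre of pressure: y_p = y_c + I_c/(y_c·A) = 2.88 + 0.166781/(2.88 × 0.8895) = 2.88 + 0.0651041 = 2.9451 m along the plane.
The resultant acts 0.75 + 0.0651041 = 0.815104 m (along the plate) below the hinge at the top edge, so the moment about the hinge is M = F × 0.815104 = 31.6649 × 0.815104 = 25.8102 kN·m.
A normal force at the bottom, 1.5 m from the hinge, must supply this moment: P = 25.8102/1.5 = 17.2068 kN.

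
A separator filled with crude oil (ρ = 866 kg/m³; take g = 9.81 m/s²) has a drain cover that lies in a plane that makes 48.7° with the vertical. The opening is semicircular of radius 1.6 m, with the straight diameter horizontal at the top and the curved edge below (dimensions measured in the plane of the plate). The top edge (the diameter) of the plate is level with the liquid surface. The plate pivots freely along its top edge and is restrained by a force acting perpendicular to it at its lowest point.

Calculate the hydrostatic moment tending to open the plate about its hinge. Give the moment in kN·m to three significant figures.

M ≈ 14.4 kN·m

γ = ρg = 866 × 9.81 / 1000 = 8.49546 kN/m³.
The plate makes 48.7° with the vertical, i.e. θ = 90° − 48.7° = 41.3° to the horizontal. Measuring y along the incline from the free-surface line, vertical depth h = y·sinθ with sinθ = 0.660002.
The centroid of a semicircle lies 4r/(3π) = 0.679061 m from the diameter, here below the top edge, so y_c = 0.679061 m and h_c = 0.679061 × 0.660002 = 0.448182 m.
A = πr²/2 = π × 1.6²/2 = 4.02124 m².
Resultant F = γ·h_c·A = 8.49546 × 0.448182 × 4.02124 = 15.3109 kN.
I_c = (π/8 − 8/(9π))·r⁴ = 0.109757 × 1.6⁴ = 0.719303 m⁴.
Centre of pressure: y_p = y_c + I_c/(y_c·A) = 0.679061 + 0.719303/(0.679061 × 4.02124) = 0.679061 + 0.263417 = 0.942478 m along the plane.
The resultant acts 0.679061 + 0.263417 = 0.942478 m (along the plate) below the hinge at the top edge, so the moment about the hinge is M = F × 0.942478 = 15.3109 × 0.942478 = 14.4302 kN·m.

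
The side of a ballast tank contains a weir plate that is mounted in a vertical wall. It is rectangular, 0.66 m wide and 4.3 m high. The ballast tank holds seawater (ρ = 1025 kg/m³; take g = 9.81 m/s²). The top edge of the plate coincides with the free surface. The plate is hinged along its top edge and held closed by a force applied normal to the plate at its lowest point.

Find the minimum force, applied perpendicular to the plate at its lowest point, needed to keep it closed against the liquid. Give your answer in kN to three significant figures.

γ = ρg = 1025 × 9.81 / 1000 = 10.05525 kN/m³.
The centroid lies 4.3/2 = 2.15 m below the top edge, so the centroid depth is h_c = 2.15 m.
A = 0.66 × 4.3 = 2.838 m².
Resultant F = γ·h_c·A = 10.05525 × 2.15 × 2.838 = 61.3541 kN.
I_c = b·h³/12 = 0.66 × 4.3³/12 = 4.37288 m⁴.
Centre of pressure: y_p = y_c + I_c/(y_c·A) = 2.15 + 4.37288/(2.15 × 2.838) = 2.15 + 0.716666 = 2.86667 m along the plane.
The resultant acts 2.15 + 0.716666 = 2.86667 m (along the plate) below the hinge at the top edge, so the moment about the hinge is M = F × 2.86667 = 61.3541 × 2.86667 = 175.882 kN·m.
A normal force at the bottom, 4.3 m from the hinge, must supply this moment: P = 175.882/4.3 = 40.9028 kN.

P ≈ 40.9 kN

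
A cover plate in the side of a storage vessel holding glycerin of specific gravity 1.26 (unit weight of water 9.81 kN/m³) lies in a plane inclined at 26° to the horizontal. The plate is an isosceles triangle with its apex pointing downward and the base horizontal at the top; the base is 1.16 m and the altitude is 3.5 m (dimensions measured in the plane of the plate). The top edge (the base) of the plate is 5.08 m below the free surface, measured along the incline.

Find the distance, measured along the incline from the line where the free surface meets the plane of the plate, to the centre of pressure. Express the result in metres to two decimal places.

y_p = 6.36 m

γ = 1.26 × 9.81 = 12.3606 kN/m³.
Let θ = 26° be the plate's angle to the horizontal; measure y along the incline from where the plane meets the free surface. Vertical depth h = y·sinθ with sinθ = 0.438371.
With the apex down, the centroid sits h/3 = 3.5/3 = 1.16667 m below the base (the top edge), so y_c = 5.08 + 1.16667 = 6.24667 m and h_c = 6.24667 × 0.438371 = 2.73836 m.
A = ½ × 1.16 × 3.5 = 2.03 m².
Resultant F = γ·h_c·A = 12.3606 × 2.73836 × 2.03 = 68.711 kN.
I_c = b·h³/36 = 1.16 × 3.5³/36 = 1.38153 m⁴.
Centre of pressure: y_p = y_c + I_c/(y_c·A) = 6.24667 + 1.38153/(6.24667 × 2.03) = 6.24667 + 0.108947 = 6.35562 m along the plane.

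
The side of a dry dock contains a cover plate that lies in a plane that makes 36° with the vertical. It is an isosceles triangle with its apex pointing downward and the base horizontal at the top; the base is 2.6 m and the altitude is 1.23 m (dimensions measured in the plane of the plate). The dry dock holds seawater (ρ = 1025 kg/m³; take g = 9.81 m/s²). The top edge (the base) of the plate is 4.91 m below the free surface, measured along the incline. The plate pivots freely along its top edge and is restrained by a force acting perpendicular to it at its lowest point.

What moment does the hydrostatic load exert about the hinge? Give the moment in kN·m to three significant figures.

M ≈ 29.5 kN·m

γ = ρg = 1025 × 9.81 / 1000 = 10.05525 kN/m³.
The plate makes 36° with the vertical, i.e. θ = 90° − 36° = 54° to the horizontal. Measuring y along the incline from the free-surface line, vertical depth h = y·sinθ with sinθ = 0.809017.
With the apex down, the centroid sits h/3 = 1.23/3 = 0.41 m below the base (the top edge), so y_c = 4.91 + 0.41 = 5.32 m and h_c = 5.32 × 0.809017 = 4.30397 m.
A = ½ × 2.6 × 1.23 = 1.599 m².
Resultant F = γ·h_c·A = 10.05525 × 4.30397 × 1.599 = 69.2007 kN.
I_c = b·h³/36 = 2.6 × 1.23³/36 = 0.134396 m⁴.
Centre of pressure: y_p = y_c + I_c/(y_c·A) = 5.32 + 0.134396/(5.32 × 1.599) = 5.32 + 0.0157989 = 5.3358 m along the plane.
The resultant acts 0.41 + 0.0157989 = 0.425799 m (along the plate) below the hinge at the top edge, so the moment about the hinge is M = F × 0.425799 = 69.2007 × 0.425799 = 29.4656 kN·m.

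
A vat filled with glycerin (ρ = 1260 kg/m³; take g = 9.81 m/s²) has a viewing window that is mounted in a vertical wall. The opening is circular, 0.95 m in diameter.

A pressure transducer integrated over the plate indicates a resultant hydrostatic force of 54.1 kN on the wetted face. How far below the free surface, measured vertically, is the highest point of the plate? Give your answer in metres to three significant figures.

d_top ≈ 5.70 m

γ = ρg = 1260 × 9.81 / 1000 = 12.3606 kN/m³.
A = π(0.475)² = 0.708822 m².
From F = γ·h_c·A, the centroid depth is h_c = 54.1/(12.3606 × 0.708822) = 6.17477 m.
The centroid is at the centre, 0.475 m below the top of the plate, so the highest point sits at h_top = 6.17477 − 0.475 = 5.69977 m below the surface.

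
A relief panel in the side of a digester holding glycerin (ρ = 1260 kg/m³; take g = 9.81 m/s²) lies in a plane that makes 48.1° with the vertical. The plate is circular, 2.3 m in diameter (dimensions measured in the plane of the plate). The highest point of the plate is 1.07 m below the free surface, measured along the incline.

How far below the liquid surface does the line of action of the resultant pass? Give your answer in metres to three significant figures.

γ = ρg = 1260 × 9.81 / 1000 = 12.3606 kN/m³.
The plate makes 48.1° with the vertical, i.e. θ = 90° − 48.1° = 41.9° to the horizontal. Measuring y along the incline from the free-surface line, vertical depth h = y·sinθ with sinθ = 0.667833.
The centroid is at the centre, 1.15 m below the top of the plate, so y_c = 1.07 + 1.15 = 2.22 m and h_c = 2.22 × 0.667833 = 1.48259 m.
A = π(1.15)² = 4.15476 m².
Resultant F = γ·h_c·A = 12.3606 × 1.48259 × 4.15476 = 76.1389 kN.
I_c = πr⁴/4 = π × 1.15⁴/4 = 1.37367 m⁴.
Centre of pressure: y_p = y_c + I_c/(y_c·A) = 2.22 + 1.37367/(2.22 × 4.15476) = 2.22 + 0.14893 = 2.36893 m along the plane.
Vertically, h_p = y_p·sinθ = 2.36893 × 0.667833 = 1.58205 m.

h_p = 1.58 m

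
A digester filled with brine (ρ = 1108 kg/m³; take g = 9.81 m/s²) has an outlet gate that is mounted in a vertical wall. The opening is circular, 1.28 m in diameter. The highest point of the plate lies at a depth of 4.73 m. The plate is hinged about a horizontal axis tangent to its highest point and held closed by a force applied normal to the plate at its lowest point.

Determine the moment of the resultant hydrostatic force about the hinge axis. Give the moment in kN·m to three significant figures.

M ≈ 49.5 kN·m

γ = ρg = 1108 × 9.81 / 1000 = 10.86948 kN/m³.
The centroid is at the centre, 0.64 m below the top of the plate, so the centroid depth is h_c = 4.73 + 0.64 = 5.37 m.
A = π(0.64)² = 1.2868 m².
Resultant F = γ·h_c·A = 10.86948 × 5.37 × 1.2868 = 75.1094 kN.
I_c = πr⁴/4 = π × 0.64⁴/4 = 0.131768 m⁴.
Centre of pressure: y_p = y_c + I_c/(y_c·A) = 5.37 + 0.131768/(5.37 × 1.2868) = 5.37 + 0.0190689 = 5.38907 m along the plane.
The resultant acts 0.64 + 0.0190689 = 0.659069 m (along the plate) below the hinge at the top edge, so the moment about the hinge is M = F × 0.659069 = 75.1094 × 0.659069 = 49.5023 kN·m.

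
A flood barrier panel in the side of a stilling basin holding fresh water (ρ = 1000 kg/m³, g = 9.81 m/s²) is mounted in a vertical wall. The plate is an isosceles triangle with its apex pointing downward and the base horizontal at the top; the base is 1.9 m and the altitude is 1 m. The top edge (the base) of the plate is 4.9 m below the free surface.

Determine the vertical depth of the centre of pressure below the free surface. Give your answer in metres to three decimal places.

γ = ρg = 1000 × 9.81 = 9810 N/m³ = 9.81 kN/m³.
With the apex down, the centroid sits h/3 = 1/3 = 0.333333 m below the base (the top edge), so the centroid depth is h_c = 4.9 + 0.333333 = 5.23333 m.
A = ½ × 1.9 × 1 = 0.95 m².
Resultant F = γ·h_c·A = 9.81 × 5.23333 × 0.95 = 48.772 kN.
I_c = b·h³/36 = 1.9 × 1³/36 = 0.0527778 m⁴.
Centre of pressure: y_p = y_c + I_c/(y_c·A) = 5.23333 + 0.0527778/(5.23333 × 0.95) = 5.23333 + 0.0106157 = 5.24395 m along the plane.

h_p = 5.244 m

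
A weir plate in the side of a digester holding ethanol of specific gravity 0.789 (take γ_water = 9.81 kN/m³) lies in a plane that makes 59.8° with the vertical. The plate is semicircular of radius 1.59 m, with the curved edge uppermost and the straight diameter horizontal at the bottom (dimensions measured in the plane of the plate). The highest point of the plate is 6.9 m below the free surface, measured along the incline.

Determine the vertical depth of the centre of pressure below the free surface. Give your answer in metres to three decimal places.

γ = 0.789 × 9.81 = 7.74009 kN/m³.
The plate makes 59.8° with the vertical, i.e. θ = 90° − 59.8° = 30.2° to the horizontal. Measuring y along the incline from the free-surface line, vertical depth h = y·sinθ with sinθ = 0.503020.
The centroid lies 4r/(3π) = 0.674817 m above the diameter, so r − 4r/(3π) = 1.59 − 0.674817 = 0.915183 m below the topmost point, so y_c = 6.9 + 0.915183 = 7.81518 m and h_c = 7.81518 × 0.503020 = 3.93119 m.
A = πr²/2 = π × 1.59²/2 = 3.97113 m².
Resultant F = γ·h_c·A = 7.74009 × 3.93119 × 3.97113 = 120.833 kN.
I_c = (π/8 − 8/(9π))·r⁴ = 0.109757 × 1.59⁴ = 0.701489 m⁴.
Centre of pressure: y_p = y_c + I_c/(y_c·A) = 7.81518 + 0.701489/(7.81518 × 3.97113) = 7.81518 + 0.0226031 = 7.83778 m along the plane.
Vertically, h_p = y_p·sinθ = 7.83778 × 0.503020 = 3.94256 m.

h_p = 3.943 m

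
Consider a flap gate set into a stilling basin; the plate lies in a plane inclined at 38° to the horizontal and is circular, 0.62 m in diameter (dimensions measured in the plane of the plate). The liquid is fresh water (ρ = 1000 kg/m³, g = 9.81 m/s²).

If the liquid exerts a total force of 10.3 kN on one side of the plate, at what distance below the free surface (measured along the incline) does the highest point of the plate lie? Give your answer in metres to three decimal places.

y_top ≈ 5.339 m

γ = ρg = 1000 × 9.81 = 9810 N/m³ = 9.81 kN/m³.
A = π(0.31)² = 0.301907 m².
From F = γ·h_c·A, the centroid depth is h_c = 10.3/(9.81 × 0.301907) = 3.47772 m.
Let θ = 38° be the plate's angle to the horizontal; measure y along the incline from where the plane meets the free surface. Vertical depth h = y·sinθ with sinθ = 0.615661.
Along the incline, y_c = h_c/sinθ = 3.47772/0.615661 = 5.64876 m.
The centroid is at the centre, 0.31 m below the top of the plate, so the highest point sits at y_top = 5.64876 − 0.31 = 5.33876 m along the incline.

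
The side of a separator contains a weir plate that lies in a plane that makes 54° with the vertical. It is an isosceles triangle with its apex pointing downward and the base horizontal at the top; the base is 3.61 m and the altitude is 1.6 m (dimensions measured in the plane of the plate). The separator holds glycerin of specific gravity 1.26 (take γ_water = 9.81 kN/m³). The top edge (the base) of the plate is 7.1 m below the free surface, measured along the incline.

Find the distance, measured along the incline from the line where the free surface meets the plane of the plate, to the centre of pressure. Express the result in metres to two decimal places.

γ = 1.26 × 9.81 = 12.3606 kN/m³.
The plate makes 54° with the vertical, i.e. θ = 90° − 54° = 36° to the horizontal. Measuring y along the incline from the free-surface line, vertical depth h = y·sinθ with sinθ = 0.587785.
With the apex down, the centroid sits h/3 = 1.6/3 = 0.533333 m below the base (the top edge), so y_c = 7.1 + 0.533333 = 7.63333 m and h_c = 7.63333 × 0.587785 = 4.48676 m.
A = ½ × 3.61 × 1.6 = 2.888 m².
Resultant F = γ·h_c·A = 12.3606 × 4.48676 × 2.888 = 160.166 kN.
I_c = b·h³/36 = 3.61 × 1.6³/36 = 0.410738 m⁴.
Centre of pressure: y_p = y_c + I_c/(y_c·A) = 7.63333 + 0.410738/(7.63333 × 2.888) = 7.63333 + 0.0186318 = 7.65196 m along the plane.

y_p = 7.65 m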